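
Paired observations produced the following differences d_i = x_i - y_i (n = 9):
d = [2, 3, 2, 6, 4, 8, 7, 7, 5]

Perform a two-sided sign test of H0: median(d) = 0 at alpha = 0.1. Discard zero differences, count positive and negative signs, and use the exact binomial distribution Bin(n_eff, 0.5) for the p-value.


Step 1: Discard zero differences. Original n = 9; n_eff = number of nonzero differences = 9.
Nonzero differences (with sign): +2, +3, +2, +6, +4, +8, +7, +7, +5
Step 2: Count signs: positive = 9, negative = 0.
Step 3: Under H0: P(positive) = 0.5, so the number of positives S ~ Bin(9, 0.5).
Step 4: Two-sided exact p-value = sum of Bin(9,0.5) probabilities at or below the observed probability = 0.003906.
Step 5: alpha = 0.1. reject H0.

n_eff = 9, pos = 9, neg = 0, p = 0.003906, reject H0.


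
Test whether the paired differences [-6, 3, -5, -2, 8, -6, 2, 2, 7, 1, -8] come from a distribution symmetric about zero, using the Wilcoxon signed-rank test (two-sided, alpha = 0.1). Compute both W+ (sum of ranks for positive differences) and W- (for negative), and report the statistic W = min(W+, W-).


Step 1: Drop any zero differences (none here) and take |d_i|.
|d| = [6, 3, 5, 2, 8, 6, 2, 2, 7, 1, 8]
Step 2: Midrank |d_i| (ties get averaged ranks).
ranks: |6|->7.5, |3|->5, |5|->6, |2|->3, |8|->10.5, |6|->7.5, |2|->3, |2|->3, |7|->9, |1|->1, |8|->10.5
Step 3: Attach original signs; sum ranks with positive sign and with negative sign.
W+ = 5 + 10.5 + 3 + 3 + 9 + 1 = 31.5
W- = 7.5 + 6 + 3 + 7.5 + 10.5 = 34.5
(Check: W+ + W- = 66 should equal n(n+1)/2 = 66.)
Step 4: Test statistic W = min(W+, W-) = 31.5.
Step 5: Ties in |d|, so use the tie-corrected normal approximation.
        E[W] = n(n+1)/4 = 11*12/4 = 33.
        Tie groups: |d|=2 (t=3), |d|=6 (t=2), |d|=8 (t=2); sum(t^3 - t) = 36.
        Var[W] = n(n+1)(2n+1)/24 - sum(t^3-t)/48 = 3036/24 - 36/48 = 125.75.
        z = (W - E[W]) / sqrt(Var[W]) = (31.5 - 33) / 11.2138 = -0.1338.
        Two-sided p = 2*Phi(z) = 0.893590.
Step 6: alpha = 0.1. fail to reject H0.

W+ = 31.5, W- = 34.5, W = min = 31.5, p = 0.893590, fail to reject H0.


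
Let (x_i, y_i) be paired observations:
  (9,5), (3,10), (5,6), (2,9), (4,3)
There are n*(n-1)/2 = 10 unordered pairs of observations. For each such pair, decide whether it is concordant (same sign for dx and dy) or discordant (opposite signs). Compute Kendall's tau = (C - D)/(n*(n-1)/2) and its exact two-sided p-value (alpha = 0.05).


Step 1: Enumerate the 10 unordered pairs (i,j) with i<j and classify each by sign(x_j-x_i) * sign(y_j-y_i).
  (1,2):dx=-6,dy=+5->D; (1,3):dx=-4,dy=+1->D; (1,4):dx=-7,dy=+4->D; (1,5):dx=-5,dy=-2->C
  (2,3):dx=+2,dy=-4->D; (2,4):dx=-1,dy=-1->C; (2,5):dx=+1,dy=-7->D; (3,4):dx=-3,dy=+3->D
  (3,5):dx=-1,dy=-3->C; (4,5):dx=+2,dy=-6->D
Step 2: C = 3, D = 7, total pairs = 10.
Step 3: tau = (C - D)/(n(n-1)/2) = (3 - 7)/10 = -0.400000.
Step 4: Exact two-sided p-value (enumerate n! = 120 permutations of y under H0): p = 0.483333.
Step 5: alpha = 0.05. fail to reject H0.

tau_b = -0.4000 (C=3, D=7), p = 0.483333, fail to reject H0.


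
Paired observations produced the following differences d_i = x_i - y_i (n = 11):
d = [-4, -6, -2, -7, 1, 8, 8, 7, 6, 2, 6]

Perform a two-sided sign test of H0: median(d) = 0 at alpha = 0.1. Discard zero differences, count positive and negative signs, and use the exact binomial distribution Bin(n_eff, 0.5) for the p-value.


Step 1: Discard zero differences. Original n = 11; n_eff = number of nonzero differences = 11.
Nonzero differences (with sign): -4, -6, -2, -7, +1, +8, +8, +7, +6, +2, +6
Step 2: Count signs: positive = 7, negative = 4.
Step 3: Under H0: P(positive) = 0.5, so the number of positives S ~ Bin(11, 0.5).
Step 4: Two-sided exact p-value = sum of Bin(11,0.5) probabilities at or below the observed probability = 0.548828.
Step 5: alpha = 0.1. fail to reject H0.

n_eff = 11, pos = 7, neg = 4, p = 0.548828, fail to reject H0.


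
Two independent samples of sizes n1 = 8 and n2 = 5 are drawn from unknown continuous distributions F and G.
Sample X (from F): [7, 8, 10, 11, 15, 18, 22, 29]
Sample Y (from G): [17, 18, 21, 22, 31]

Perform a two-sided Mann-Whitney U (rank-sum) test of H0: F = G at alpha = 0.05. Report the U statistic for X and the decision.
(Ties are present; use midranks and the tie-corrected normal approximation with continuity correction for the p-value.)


Step 1: Combine and sort all 13 observations; assign midranks.
sorted (value, group): (7,X), (8,X), (10,X), (11,X), (15,X), (17,Y), (18,X), (18,Y), (21,Y), (22,X), (22,Y), (29,X), (31,Y)
ranks: 7->1, 8->2, 10->3, 11->4, 15->5, 17->6, 18->7.5, 18->7.5, 21->9, 22->10.5, 22->10.5, 29->12, 31->13
Step 2: Rank sum for X: R1 = 1 + 2 + 3 + 4 + 5 + 7.5 + 10.5 + 12 = 45.
Step 3: U_X = R1 - n1(n1+1)/2 = 45 - 8*9/2 = 45 - 36 = 9.
       U_Y = n1*n2 - U_X = 40 - 9 = 31.
Step 4: Ties are present, so use the tie-corrected normal approximation (with continuity correction) for the p-value.
Step 5: p-value = 0.123248; compare to alpha = 0.05. fail to reject H0.

U_X = 9, p = 0.123248, fail to reject H0 at alpha = 0.05.


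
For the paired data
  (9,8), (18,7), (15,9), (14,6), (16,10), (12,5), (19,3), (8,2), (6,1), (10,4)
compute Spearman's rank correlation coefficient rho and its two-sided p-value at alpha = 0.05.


Step 1: Rank x and y separately (midranks; no ties here).
rank(x): 9->3, 18->9, 15->7, 14->6, 16->8, 12->5, 19->10, 8->2, 6->1, 10->4
rank(y): 8->8, 7->7, 9->9, 6->6, 10->10, 5->5, 3->3, 2->2, 1->1, 4->4
Step 2: d_i = R_x(i) - R_y(i); compute d_i^2.
  (3-8)^2=25, (9-7)^2=4, (7-9)^2=4, (6-6)^2=0, (8-10)^2=4, (5-5)^2=0, (10-3)^2=49, (2-2)^2=0, (1-1)^2=0, (4-4)^2=0
sum(d^2) = 86.
Step 3: rho = 1 - 6*86 / (10*(10^2 - 1)) = 1 - 516/990 = 0.478788.
Step 4: Under H0, t = rho * sqrt((n-2)/(1-rho^2)) = 1.5425 ~ t(8).
Step 5: Two-sided p-value from the t-distribution with 8 df = 0.161523.
Step 6: alpha = 0.05. fail to reject H0.

rho = 0.4788, p = 0.161523, fail to reject H0 at alpha = 0.05.


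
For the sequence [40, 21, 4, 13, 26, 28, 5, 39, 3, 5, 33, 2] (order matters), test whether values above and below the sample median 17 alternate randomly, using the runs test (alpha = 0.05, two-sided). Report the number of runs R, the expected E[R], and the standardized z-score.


Step 1: Compute median = 17; label A = above, B = below.
Labels in order: AABBAABABBAB  (n_A = 6, n_B = 6)
Step 2: Count runs R = 8.
Step 3: Under H0 (random ordering), E[R] = 2*n_A*n_B/(n_A+n_B) + 1 = 2*6*6/12 + 1 = 7.0000.
        Var[R] = 2*n_A*n_B*(2*n_A*n_B - n_A - n_B) / ((n_A+n_B)^2 * (n_A+n_B-1)) = 4320/1584 = 2.7273.
        SD[R] = 1.6514.
Step 4: Continuity-corrected z = (R - 0.5 - E[R]) / SD[R] = (8 - 0.5 - 7.0000) / 1.6514 = 0.3028.
Step 5: Two-sided p-value via normal approximation = 2*(1 - Phi(|z|)) = 0.762069.
Step 6: alpha = 0.05. fail to reject H0.

R = 8, z = 0.3028, p = 0.762069, fail to reject H0.


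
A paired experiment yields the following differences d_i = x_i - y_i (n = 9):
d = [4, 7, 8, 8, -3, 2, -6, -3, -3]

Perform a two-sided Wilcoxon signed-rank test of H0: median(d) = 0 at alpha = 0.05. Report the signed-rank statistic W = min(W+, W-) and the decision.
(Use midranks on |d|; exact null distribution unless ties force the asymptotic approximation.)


Step 1: Drop any zero differences (none here) and take |d_i|.
|d| = [4, 7, 8, 8, 3, 2, 6, 3, 3]
Step 2: Midrank |d_i| (ties get averaged ranks).
ranks: |4|->5, |7|->7, |8|->8.5, |8|->8.5, |3|->3, |2|->1, |6|->6, |3|->3, |3|->3
Step 3: Attach original signs; sum ranks with positive sign and with negative sign.
W+ = 5 + 7 + 8.5 + 8.5 + 1 = 30
W- = 3 + 6 + 3 + 3 = 15
(Check: W+ + W- = 45 should equal n(n+1)/2 = 45.)
Step 4: Test statistic W = min(W+, W-) = 15.
Step 5: Ties in |d|, so use the tie-corrected normal approximation.
        E[W] = n(n+1)/4 = 9*10/4 = 22.5.
        Tie groups: |d|=3 (t=3), |d|=8 (t=2); sum(t^3 - t) = 30.
        Var[W] = n(n+1)(2n+1)/24 - sum(t^3-t)/48 = 1710/24 - 30/48 = 70.625.
        z = (W - E[W]) / sqrt(Var[W]) = (15 - 22.5) / 8.4039 = -0.8924.
        Two-sided p = 2*Phi(z) = 0.372154.
Step 6: alpha = 0.05. fail to reject H0.

W+ = 30, W- = 15, W = min = 15, p = 0.372154, fail to reject H0.


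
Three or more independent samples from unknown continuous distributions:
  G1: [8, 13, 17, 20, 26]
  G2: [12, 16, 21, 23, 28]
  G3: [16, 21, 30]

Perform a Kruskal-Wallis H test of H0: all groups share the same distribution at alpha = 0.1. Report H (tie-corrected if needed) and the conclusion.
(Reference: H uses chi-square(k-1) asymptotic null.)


Step 1: Combine all N = 13 observations and assign midranks.
sorted (value, group, rank): (8,G1,1), (12,G2,2), (13,G1,3), (16,G2,4.5), (16,G3,4.5), (17,G1,6), (20,G1,7), (21,G2,8.5), (21,G3,8.5), (23,G2,10), (26,G1,11), (28,G2,12), (30,G3,13)
Step 2: Sum ranks within each group.
R_1 = 28 (n_1 = 5)
R_2 = 37 (n_2 = 5)
R_3 = 26 (n_3 = 3)
Step 3: H = 12/(N(N+1)) * sum(R_i^2/n_i) - 3(N+1)
     = 12/(13*14) * (28^2/5 + 37^2/5 + 26^2/3) - 3*14
     = 0.065934 * 655.933 - 42
     = 1.248352.
Step 4: Ties present; correction factor C = 1 - 12/(13^3 - 13) = 0.994505. Corrected H = 1.248352 / 0.994505 = 1.255249.
Step 5: Under H0, H ~ chi^2(2); p-value = 0.533859.
Step 6: alpha = 0.1. fail to reject H0.

H = 1.2552, df = 2, p = 0.533859, fail to reject H0.


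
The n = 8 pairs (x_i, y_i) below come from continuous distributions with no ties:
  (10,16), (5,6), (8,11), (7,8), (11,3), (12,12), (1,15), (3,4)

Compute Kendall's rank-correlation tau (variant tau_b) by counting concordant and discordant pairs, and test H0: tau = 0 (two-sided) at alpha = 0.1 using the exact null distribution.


Step 1: Enumerate the 28 unordered pairs (i,j) with i<j and classify each by sign(x_j-x_i) * sign(y_j-y_i).
  (1,2):dx=-5,dy=-10->C; (1,3):dx=-2,dy=-5->C; (1,4):dx=-3,dy=-8->C; (1,5):dx=+1,dy=-13->D
  (1,6):dx=+2,dy=-4->D; (1,7):dx=-9,dy=-1->C; (1,8):dx=-7,dy=-12->C; (2,3):dx=+3,dy=+5->C
  (2,4):dx=+2,dy=+2->C; (2,5):dx=+6,dy=-3->D; (2,6):dx=+7,dy=+6->C; (2,7):dx=-4,dy=+9->D
  (2,8):dx=-2,dy=-2->C; (3,4):dx=-1,dy=-3->C; (3,5):dx=+3,dy=-8->D; (3,6):dx=+4,dy=+1->C
  (3,7):dx=-7,dy=+4->D; (3,8):dx=-5,dy=-7->C; (4,5):dx=+4,dy=-5->D; (4,6):dx=+5,dy=+4->C
  (4,7):dx=-6,dy=+7->D; (4,8):dx=-4,dy=-4->C; (5,6):dx=+1,dy=+9->C; (5,7):dx=-10,dy=+12->D
  (5,8):dx=-8,dy=+1->D; (6,7):dx=-11,dy=+3->D; (6,8):dx=-9,dy=-8->C; (7,8):dx=+2,dy=-11->D
Step 2: C = 16, D = 12, total pairs = 28.
Step 3: tau = (C - D)/(n(n-1)/2) = (16 - 12)/28 = 0.142857.
Step 4: Exact two-sided p-value (enumerate n! = 40320 permutations of y under H0): p = 0.719544.
Step 5: alpha = 0.1. fail to reject H0.

tau_b = 0.1429 (C=16, D=12), p = 0.719544, fail to reject H0.


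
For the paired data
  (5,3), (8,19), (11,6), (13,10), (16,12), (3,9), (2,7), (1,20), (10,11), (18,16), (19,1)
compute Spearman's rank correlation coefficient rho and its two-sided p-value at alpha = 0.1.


Step 1: Rank x and y separately (midranks; no ties here).
rank(x): 5->4, 8->5, 11->7, 13->8, 16->9, 3->3, 2->2, 1->1, 10->6, 18->10, 19->11
rank(y): 3->2, 19->10, 6->3, 10->6, 12->8, 9->5, 7->4, 20->11, 11->7, 16->9, 1->1
Step 2: d_i = R_x(i) - R_y(i); compute d_i^2.
  (4-2)^2=4, (5-10)^2=25, (7-3)^2=16, (8-6)^2=4, (9-8)^2=1, (3-5)^2=4, (2-4)^2=4, (1-11)^2=100, (6-7)^2=1, (10-9)^2=1, (11-1)^2=100
sum(d^2) = 260.
Step 3: rho = 1 - 6*260 / (11*(11^2 - 1)) = 1 - 1560/1320 = -0.181818.
Step 4: Under H0, t = rho * sqrt((n-2)/(1-rho^2)) = -0.5547 ~ t(9).
Step 5: Two-sided p-value from the t-distribution with 9 df = 0.592615.
Step 6: alpha = 0.1. fail to reject H0.

rho = -0.1818, p = 0.592615, fail to reject H0 at alpha = 0.1.


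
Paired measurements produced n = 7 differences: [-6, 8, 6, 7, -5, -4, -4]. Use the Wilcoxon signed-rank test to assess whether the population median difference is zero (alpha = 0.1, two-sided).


Step 1: Drop any zero differences (none here) and take |d_i|.
|d| = [6, 8, 6, 7, 5, 4, 4]
Step 2: Midrank |d_i| (ties get averaged ranks).
ranks: |6|->4.5, |8|->7, |6|->4.5, |7|->6, |5|->3, |4|->1.5, |4|->1.5
Step 3: Attach original signs; sum ranks with positive sign and with negative sign.
W+ = 7 + 4.5 + 6 = 17.5
W- = 4.5 + 3 + 1.5 + 1.5 = 10.5
(Check: W+ + W- = 28 should equal n(n+1)/2 = 28.)
Step 4: Test statistic W = min(W+, W-) = 10.5.
Step 5: Ties in |d|, so use the tie-corrected normal approximation.
        E[W] = n(n+1)/4 = 7*8/4 = 14.
        Tie groups: |d|=4 (t=2), |d|=6 (t=2); sum(t^3 - t) = 12.
        Var[W] = n(n+1)(2n+1)/24 - sum(t^3-t)/48 = 840/24 - 12/48 = 34.75.
        z = (W - E[W]) / sqrt(Var[W]) = (10.5 - 14) / 5.8949 = -0.5937.
        Two-sided p = 2*Phi(z) = 0.552691.
Step 6: alpha = 0.1. fail to reject H0.

W+ = 17.5, W- = 10.5, W = min = 10.5, p = 0.552691, fail to reject H0.


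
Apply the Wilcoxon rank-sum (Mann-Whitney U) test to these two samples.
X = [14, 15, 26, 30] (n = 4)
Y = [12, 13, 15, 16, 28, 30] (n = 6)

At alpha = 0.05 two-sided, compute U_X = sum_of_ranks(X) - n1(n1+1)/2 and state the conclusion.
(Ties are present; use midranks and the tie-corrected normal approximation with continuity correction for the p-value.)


Step 1: Combine and sort all 10 observations; assign midranks.
sorted (value, group): (12,Y), (13,Y), (14,X), (15,X), (15,Y), (16,Y), (26,X), (28,Y), (30,X), (30,Y)
ranks: 12->1, 13->2, 14->3, 15->4.5, 15->4.5, 16->6, 26->7, 28->8, 30->9.5, 30->9.5
Step 2: Rank sum for X: R1 = 3 + 4.5 + 7 + 9.5 = 24.
Step 3: U_X = R1 - n1(n1+1)/2 = 24 - 4*5/2 = 24 - 10 = 14.
       U_Y = n1*n2 - U_X = 24 - 14 = 10.
Step 4: Ties are present, so use the tie-corrected normal approximation (with continuity correction) for the p-value.
Step 5: p-value = 0.747637; compare to alpha = 0.05. fail to reject H0.

U_X = 14, p = 0.747637, fail to reject H0 at alpha = 0.05.


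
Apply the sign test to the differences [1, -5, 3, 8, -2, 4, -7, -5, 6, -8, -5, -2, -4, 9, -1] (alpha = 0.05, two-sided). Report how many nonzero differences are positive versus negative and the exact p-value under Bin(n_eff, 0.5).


Step 1: Discard zero differences. Original n = 15; n_eff = number of nonzero differences = 15.
Nonzero differences (with sign): +1, -5, +3, +8, -2, +4, -7, -5, +6, -8, -5, -2, -4, +9, -1
Step 2: Count signs: positive = 6, negative = 9.
Step 3: Under H0: P(positive) = 0.5, so the number of positives S ~ Bin(15, 0.5).
Step 4: Two-sided exact p-value = sum of Bin(15,0.5) probabilities at or below the observed probability = 0.607239.
Step 5: alpha = 0.05. fail to reject H0.

n_eff = 15, pos = 6, neg = 9, p = 0.607239, fail to reject H0.


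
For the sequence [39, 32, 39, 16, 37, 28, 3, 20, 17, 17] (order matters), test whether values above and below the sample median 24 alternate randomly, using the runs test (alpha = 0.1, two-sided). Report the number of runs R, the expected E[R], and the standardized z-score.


Step 1: Compute median = 24; label A = above, B = below.
Labels in order: AAABAABBBB  (n_A = 5, n_B = 5)
Step 2: Count runs R = 4.
Step 3: Under H0 (random ordering), E[R] = 2*n_A*n_B/(n_A+n_B) + 1 = 2*5*5/10 + 1 = 6.0000.
        Var[R] = 2*n_A*n_B*(2*n_A*n_B - n_A - n_B) / ((n_A+n_B)^2 * (n_A+n_B-1)) = 2000/900 = 2.2222.
        SD[R] = 1.4907.
Step 4: Continuity-corrected z = (R + 0.5 - E[R]) / SD[R] = (4 + 0.5 - 6.0000) / 1.4907 = -1.0062.
Step 5: Two-sided p-value via normal approximation = 2*(1 - Phi(|z|)) = 0.314305.
Step 6: alpha = 0.1. fail to reject H0.

R = 4, z = -1.0062, p = 0.314305, fail to reject H0.


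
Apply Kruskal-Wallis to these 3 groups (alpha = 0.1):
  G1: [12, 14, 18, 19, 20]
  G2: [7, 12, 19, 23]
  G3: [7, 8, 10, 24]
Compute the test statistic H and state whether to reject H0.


Step 1: Combine all N = 13 observations and assign midranks.
sorted (value, group, rank): (7,G2,1.5), (7,G3,1.5), (8,G3,3), (10,G3,4), (12,G1,5.5), (12,G2,5.5), (14,G1,7), (18,G1,8), (19,G1,9.5), (19,G2,9.5), (20,G1,11), (23,G2,12), (24,G3,13)
Step 2: Sum ranks within each group.
R_1 = 41 (n_1 = 5)
R_2 = 28.5 (n_2 = 4)
R_3 = 21.5 (n_3 = 4)
Step 3: H = 12/(N(N+1)) * sum(R_i^2/n_i) - 3(N+1)
     = 12/(13*14) * (41^2/5 + 28.5^2/4 + 21.5^2/4) - 3*14
     = 0.065934 * 654.825 - 42
     = 1.175275.
Step 4: Ties present; correction factor C = 1 - 18/(13^3 - 13) = 0.991758. Corrected H = 1.175275 / 0.991758 = 1.185042.
Step 5: Under H0, H ~ chi^2(2); p-value = 0.552932.
Step 6: alpha = 0.1. fail to reject H0.

H = 1.1850, df = 2, p = 0.552932, fail to reject H0.


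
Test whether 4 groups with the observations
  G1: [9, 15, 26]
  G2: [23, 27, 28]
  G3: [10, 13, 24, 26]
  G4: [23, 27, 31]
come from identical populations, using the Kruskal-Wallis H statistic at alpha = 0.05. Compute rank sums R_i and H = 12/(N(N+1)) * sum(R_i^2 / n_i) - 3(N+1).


Step 1: Combine all N = 13 observations and assign midranks.
sorted (value, group, rank): (9,G1,1), (10,G3,2), (13,G3,3), (15,G1,4), (23,G2,5.5), (23,G4,5.5), (24,G3,7), (26,G1,8.5), (26,G3,8.5), (27,G2,10.5), (27,G4,10.5), (28,G2,12), (31,G4,13)
Step 2: Sum ranks within each group.
R_1 = 13.5 (n_1 = 3)
R_2 = 28 (n_2 = 3)
R_3 = 20.5 (n_3 = 4)
R_4 = 29 (n_4 = 3)
Step 3: H = 12/(N(N+1)) * sum(R_i^2/n_i) - 3(N+1)
     = 12/(13*14) * (13.5^2/3 + 28^2/3 + 20.5^2/4 + 29^2/3) - 3*14
     = 0.065934 * 707.479 - 42
     = 4.646978.
Step 4: Ties present; correction factor C = 1 - 18/(13^3 - 13) = 0.991758. Corrected H = 4.646978 / 0.991758 = 4.685596.
Step 5: Under H0, H ~ chi^2(3); p-value = 0.196321.
Step 6: alpha = 0.05. fail to reject H0.

H = 4.6856, df = 3, p = 0.196321, fail to reject H0.


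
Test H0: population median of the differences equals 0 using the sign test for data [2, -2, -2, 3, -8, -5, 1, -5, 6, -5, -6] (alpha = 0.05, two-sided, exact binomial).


Step 1: Discard zero differences. Original n = 11; n_eff = number of nonzero differences = 11.
Nonzero differences (with sign): +2, -2, -2, +3, -8, -5, +1, -5, +6, -5, -6
Step 2: Count signs: positive = 4, negative = 7.
Step 3: Under H0: P(positive) = 0.5, so the number of positives S ~ Bin(11, 0.5).
Step 4: Two-sided exact p-value = sum of Bin(11,0.5) probabilities at or below the observed probability = 0.548828.
Step 5: alpha = 0.05. fail to reject H0.

n_eff = 11, pos = 4, neg = 7, p = 0.548828, fail to reject H0.


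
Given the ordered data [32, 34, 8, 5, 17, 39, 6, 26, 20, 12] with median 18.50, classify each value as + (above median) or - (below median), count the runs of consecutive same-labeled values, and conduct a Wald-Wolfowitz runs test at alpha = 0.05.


Step 1: Compute median = 18.50; label A = above, B = below.
Labels in order: AABBBABAAB  (n_A = 5, n_B = 5)
Step 2: Count runs R = 6.
Step 3: Under H0 (random ordering), E[R] = 2*n_A*n_B/(n_A+n_B) + 1 = 2*5*5/10 + 1 = 6.0000.
        Var[R] = 2*n_A*n_B*(2*n_A*n_B - n_A - n_B) / ((n_A+n_B)^2 * (n_A+n_B-1)) = 2000/900 = 2.2222.
        SD[R] = 1.4907.
Step 4: R = E[R], so z = 0 with no continuity correction.
Step 5: Two-sided p-value via normal approximation = 2*(1 - Phi(|z|)) = 1.000000.
Step 6: alpha = 0.05. fail to reject H0.

R = 6, z = 0.0000, p = 1.000000, fail to reject H0.


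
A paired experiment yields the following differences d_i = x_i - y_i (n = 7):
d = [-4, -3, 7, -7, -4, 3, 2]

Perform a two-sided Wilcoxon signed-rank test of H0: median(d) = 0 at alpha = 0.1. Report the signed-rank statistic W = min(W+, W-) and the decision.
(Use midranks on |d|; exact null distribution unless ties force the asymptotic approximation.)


Step 1: Drop any zero differences (none here) and take |d_i|.
|d| = [4, 3, 7, 7, 4, 3, 2]
Step 2: Midrank |d_i| (ties get averaged ranks).
ranks: |4|->4.5, |3|->2.5, |7|->6.5, |7|->6.5, |4|->4.5, |3|->2.5, |2|->1
Step 3: Attach original signs; sum ranks with positive sign and with negative sign.
W+ = 6.5 + 2.5 + 1 = 10
W- = 4.5 + 2.5 + 6.5 + 4.5 = 18
(Check: W+ + W- = 28 should equal n(n+1)/2 = 28.)
Step 4: Test statistic W = min(W+, W-) = 10.
Step 5: Ties in |d|, so use the tie-corrected normal approximation.
        E[W] = n(n+1)/4 = 7*8/4 = 14.
        Tie groups: |d|=3 (t=2), |d|=4 (t=2), |d|=7 (t=2); sum(t^3 - t) = 18.
        Var[W] = n(n+1)(2n+1)/24 - sum(t^3-t)/48 = 840/24 - 18/48 = 34.625.
        z = (W - E[W]) / sqrt(Var[W]) = (10 - 14) / 5.8843 = -0.6798.
        Two-sided p = 2*Phi(z) = 0.496647.
Step 6: alpha = 0.1. fail to reject H0.

W+ = 10, W- = 18, W = min = 10, p = 0.496647, fail to reject H0.


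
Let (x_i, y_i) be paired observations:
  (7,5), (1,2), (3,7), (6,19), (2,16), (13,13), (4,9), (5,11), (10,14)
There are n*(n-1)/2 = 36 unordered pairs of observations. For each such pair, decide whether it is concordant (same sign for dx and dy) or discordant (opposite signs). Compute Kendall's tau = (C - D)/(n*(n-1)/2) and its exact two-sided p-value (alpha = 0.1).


Step 1: Enumerate the 36 unordered pairs (i,j) with i<j and classify each by sign(x_j-x_i) * sign(y_j-y_i).
  (1,2):dx=-6,dy=-3->C; (1,3):dx=-4,dy=+2->D; (1,4):dx=-1,dy=+14->D; (1,5):dx=-5,dy=+11->D
  (1,6):dx=+6,dy=+8->C; (1,7):dx=-3,dy=+4->D; (1,8):dx=-2,dy=+6->D; (1,9):dx=+3,dy=+9->C
  (2,3):dx=+2,dy=+5->C; (2,4):dx=+5,dy=+17->C; (2,5):dx=+1,dy=+14->C; (2,6):dx=+12,dy=+11->C
  (2,7):dx=+3,dy=+7->C; (2,8):dx=+4,dy=+9->C; (2,9):dx=+9,dy=+12->C; (3,4):dx=+3,dy=+12->C
  (3,5):dx=-1,dy=+9->D; (3,6):dx=+10,dy=+6->C; (3,7):dx=+1,dy=+2->C; (3,8):dx=+2,dy=+4->C
  (3,9):dx=+7,dy=+7->C; (4,5):dx=-4,dy=-3->C; (4,6):dx=+7,dy=-6->D; (4,7):dx=-2,dy=-10->C
  (4,8):dx=-1,dy=-8->C; (4,9):dx=+4,dy=-5->D; (5,6):dx=+11,dy=-3->D; (5,7):dx=+2,dy=-7->D
  (5,8):dx=+3,dy=-5->D; (5,9):dx=+8,dy=-2->D; (6,7):dx=-9,dy=-4->C; (6,8):dx=-8,dy=-2->C
  (6,9):dx=-3,dy=+1->D; (7,8):dx=+1,dy=+2->C; (7,9):dx=+6,dy=+5->C; (8,9):dx=+5,dy=+3->C
Step 2: C = 23, D = 13, total pairs = 36.
Step 3: tau = (C - D)/(n(n-1)/2) = (23 - 13)/36 = 0.277778.
Step 4: Exact two-sided p-value (enumerate n! = 362880 permutations of y under H0): p = 0.358488.
Step 5: alpha = 0.1. fail to reject H0.

tau_b = 0.2778 (C=23, D=13), p = 0.358488, fail to reject H0.


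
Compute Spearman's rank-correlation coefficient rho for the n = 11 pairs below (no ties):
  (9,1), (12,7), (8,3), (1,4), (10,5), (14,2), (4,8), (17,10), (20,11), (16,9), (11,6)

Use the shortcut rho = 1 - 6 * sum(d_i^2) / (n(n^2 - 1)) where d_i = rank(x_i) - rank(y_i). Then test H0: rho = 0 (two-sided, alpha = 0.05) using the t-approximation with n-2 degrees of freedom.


Step 1: Rank x and y separately (midranks; no ties here).
rank(x): 9->4, 12->7, 8->3, 1->1, 10->5, 14->8, 4->2, 17->10, 20->11, 16->9, 11->6
rank(y): 1->1, 7->7, 3->3, 4->4, 5->5, 2->2, 8->8, 10->10, 11->11, 9->9, 6->6
Step 2: d_i = R_x(i) - R_y(i); compute d_i^2.
  (4-1)^2=9, (7-7)^2=0, (3-3)^2=0, (1-4)^2=9, (5-5)^2=0, (8-2)^2=36, (2-8)^2=36, (10-10)^2=0, (11-11)^2=0, (9-9)^2=0, (6-6)^2=0
sum(d^2) = 90.
Step 3: rho = 1 - 6*90 / (11*(11^2 - 1)) = 1 - 540/1320 = 0.590909.
Step 4: Under H0, t = rho * sqrt((n-2)/(1-rho^2)) = 2.1974 ~ t(9).
Step 5: Two-sided p-value from the t-distribution with 9 df = 0.055576.
Step 6: alpha = 0.05. fail to reject H0.

rho = 0.5909, p = 0.055576, fail to reject H0 at alpha = 0.05.


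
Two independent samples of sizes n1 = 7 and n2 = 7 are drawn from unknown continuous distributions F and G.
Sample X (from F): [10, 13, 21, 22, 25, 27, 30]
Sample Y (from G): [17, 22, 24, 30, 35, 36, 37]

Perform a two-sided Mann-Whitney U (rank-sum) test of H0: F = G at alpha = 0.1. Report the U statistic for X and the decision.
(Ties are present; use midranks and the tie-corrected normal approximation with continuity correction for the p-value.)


Step 1: Combine and sort all 14 observations; assign midranks.
sorted (value, group): (10,X), (13,X), (17,Y), (21,X), (22,X), (22,Y), (24,Y), (25,X), (27,X), (30,X), (30,Y), (35,Y), (36,Y), (37,Y)
ranks: 10->1, 13->2, 17->3, 21->4, 22->5.5, 22->5.5, 24->7, 25->8, 27->9, 30->10.5, 30->10.5, 35->12, 36->13, 37->14
Step 2: Rank sum for X: R1 = 1 + 2 + 4 + 5.5 + 8 + 9 + 10.5 = 40.
Step 3: U_X = R1 - n1(n1+1)/2 = 40 - 7*8/2 = 40 - 28 = 12.
       U_Y = n1*n2 - U_X = 49 - 12 = 37.
Step 4: Ties are present, so use the tie-corrected normal approximation (with continuity correction) for the p-value.
Step 5: p-value = 0.124371; compare to alpha = 0.1. fail to reject H0.

U_X = 12, p = 0.124371, fail to reject H0 at alpha = 0.1.


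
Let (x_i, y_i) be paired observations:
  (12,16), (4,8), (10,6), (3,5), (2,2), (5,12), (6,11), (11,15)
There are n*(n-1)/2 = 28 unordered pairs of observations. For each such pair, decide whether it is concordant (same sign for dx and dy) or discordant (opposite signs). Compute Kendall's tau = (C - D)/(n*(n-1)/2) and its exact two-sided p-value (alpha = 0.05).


Step 1: Enumerate the 28 unordered pairs (i,j) with i<j and classify each by sign(x_j-x_i) * sign(y_j-y_i).
  (1,2):dx=-8,dy=-8->C; (1,3):dx=-2,dy=-10->C; (1,4):dx=-9,dy=-11->C; (1,5):dx=-10,dy=-14->C
  (1,6):dx=-7,dy=-4->C; (1,7):dx=-6,dy=-5->C; (1,8):dx=-1,dy=-1->C; (2,3):dx=+6,dy=-2->D
  (2,4):dx=-1,dy=-3->C; (2,5):dx=-2,dy=-6->C; (2,6):dx=+1,dy=+4->C; (2,7):dx=+2,dy=+3->C
  (2,8):dx=+7,dy=+7->C; (3,4):dx=-7,dy=-1->C; (3,5):dx=-8,dy=-4->C; (3,6):dx=-5,dy=+6->D
  (3,7):dx=-4,dy=+5->D; (3,8):dx=+1,dy=+9->C; (4,5):dx=-1,dy=-3->C; (4,6):dx=+2,dy=+7->C
  (4,7):dx=+3,dy=+6->C; (4,8):dx=+8,dy=+10->C; (5,6):dx=+3,dy=+10->C; (5,7):dx=+4,dy=+9->C
  (5,8):dx=+9,dy=+13->C; (6,7):dx=+1,dy=-1->D; (6,8):dx=+6,dy=+3->C; (7,8):dx=+5,dy=+4->C
Step 2: C = 24, D = 4, total pairs = 28.
Step 3: tau = (C - D)/(n(n-1)/2) = (24 - 4)/28 = 0.714286.
Step 4: Exact two-sided p-value (enumerate n! = 40320 permutations of y under H0): p = 0.014137.
Step 5: alpha = 0.05. reject H0.

tau_b = 0.7143 (C=24, D=4), p = 0.014137, reject H0.


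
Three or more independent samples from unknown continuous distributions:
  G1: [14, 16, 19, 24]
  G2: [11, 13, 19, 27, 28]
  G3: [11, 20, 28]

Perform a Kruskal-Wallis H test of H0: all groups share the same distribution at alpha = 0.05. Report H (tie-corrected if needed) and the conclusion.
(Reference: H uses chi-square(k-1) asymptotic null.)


Step 1: Combine all N = 12 observations and assign midranks.
sorted (value, group, rank): (11,G2,1.5), (11,G3,1.5), (13,G2,3), (14,G1,4), (16,G1,5), (19,G1,6.5), (19,G2,6.5), (20,G3,8), (24,G1,9), (27,G2,10), (28,G2,11.5), (28,G3,11.5)
Step 2: Sum ranks within each group.
R_1 = 24.5 (n_1 = 4)
R_2 = 32.5 (n_2 = 5)
R_3 = 21 (n_3 = 3)
Step 3: H = 12/(N(N+1)) * sum(R_i^2/n_i) - 3(N+1)
     = 12/(12*13) * (24.5^2/4 + 32.5^2/5 + 21^2/3) - 3*13
     = 0.076923 * 508.312 - 39
     = 0.100962.
Step 4: Ties present; correction factor C = 1 - 18/(12^3 - 12) = 0.989510. Corrected H = 0.100962 / 0.989510 = 0.102032.
Step 5: Under H0, H ~ chi^2(2); p-value = 0.950264.
Step 6: alpha = 0.05. fail to reject H0.

H = 0.1020, df = 2, p = 0.950264, fail to reject H0.


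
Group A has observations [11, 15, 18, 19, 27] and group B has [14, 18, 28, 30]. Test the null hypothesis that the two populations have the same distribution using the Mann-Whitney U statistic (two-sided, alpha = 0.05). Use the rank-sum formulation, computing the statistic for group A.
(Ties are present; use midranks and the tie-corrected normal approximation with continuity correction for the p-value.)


Step 1: Combine and sort all 9 observations; assign midranks.
sorted (value, group): (11,X), (14,Y), (15,X), (18,X), (18,Y), (19,X), (27,X), (28,Y), (30,Y)
ranks: 11->1, 14->2, 15->3, 18->4.5, 18->4.5, 19->6, 27->7, 28->8, 30->9
Step 2: Rank sum for X: R1 = 1 + 3 + 4.5 + 6 + 7 = 21.5.
Step 3: U_X = R1 - n1(n1+1)/2 = 21.5 - 5*6/2 = 21.5 - 15 = 6.5.
       U_Y = n1*n2 - U_X = 20 - 6.5 = 13.5.
Step 4: Ties are present, so use the tie-corrected normal approximation (with continuity correction) for the p-value.
Step 5: p-value = 0.460558; compare to alpha = 0.05. fail to reject H0.

U_X = 6.5, p = 0.460558, fail to reject H0 at alpha = 0.05.


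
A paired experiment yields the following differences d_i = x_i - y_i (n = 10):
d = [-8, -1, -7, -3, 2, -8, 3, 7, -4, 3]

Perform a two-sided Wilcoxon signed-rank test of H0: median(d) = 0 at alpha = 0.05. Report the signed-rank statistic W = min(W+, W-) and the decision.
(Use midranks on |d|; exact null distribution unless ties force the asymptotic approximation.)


Step 1: Drop any zero differences (none here) and take |d_i|.
|d| = [8, 1, 7, 3, 2, 8, 3, 7, 4, 3]
Step 2: Midrank |d_i| (ties get averaged ranks).
ranks: |8|->9.5, |1|->1, |7|->7.5, |3|->4, |2|->2, |8|->9.5, |3|->4, |7|->7.5, |4|->6, |3|->4
Step 3: Attach original signs; sum ranks with positive sign and with negative sign.
W+ = 2 + 4 + 7.5 + 4 = 17.5
W- = 9.5 + 1 + 7.5 + 4 + 9.5 + 6 = 37.5
(Check: W+ + W- = 55 should equal n(n+1)/2 = 55.)
Step 4: Test statistic W = min(W+, W-) = 17.5.
Step 5: Ties in |d|, so use the tie-corrected normal approximation.
        E[W] = n(n+1)/4 = 10*11/4 = 27.5.
        Tie groups: |d|=3 (t=3), |d|=7 (t=2), |d|=8 (t=2); sum(t^3 - t) = 36.
        Var[W] = n(n+1)(2n+1)/24 - sum(t^3-t)/48 = 2310/24 - 36/48 = 95.5.
        z = (W - E[W]) / sqrt(Var[W]) = (17.5 - 27.5) / 9.7724 = -1.0233.
        Two-sided p = 2*Phi(z) = 0.306171.
Step 6: alpha = 0.05. fail to reject H0.

W+ = 17.5, W- = 37.5, W = min = 17.5, p = 0.306171, fail to reject H0.


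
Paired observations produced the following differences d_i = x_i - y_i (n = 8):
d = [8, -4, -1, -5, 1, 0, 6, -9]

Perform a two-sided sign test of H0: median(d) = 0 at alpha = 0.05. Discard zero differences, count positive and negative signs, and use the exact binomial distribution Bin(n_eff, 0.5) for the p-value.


Step 1: Discard zero differences. Original n = 8; n_eff = number of nonzero differences = 7.
Nonzero differences (with sign): +8, -4, -1, -5, +1, +6, -9
Step 2: Count signs: positive = 3, negative = 4.
Step 3: Under H0: P(positive) = 0.5, so the number of positives S ~ Bin(7, 0.5).
Step 4: Two-sided exact p-value = sum of Bin(7,0.5) probabilities at or below the observed probability = 1.000000.
Step 5: alpha = 0.05. fail to reject H0.

n_eff = 7, pos = 3, neg = 4, p = 1.000000, fail to reject H0.


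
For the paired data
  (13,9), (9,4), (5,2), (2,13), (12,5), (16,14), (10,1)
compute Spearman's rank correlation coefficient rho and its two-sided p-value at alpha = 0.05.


Step 1: Rank x and y separately (midranks; no ties here).
rank(x): 13->6, 9->3, 5->2, 2->1, 12->5, 16->7, 10->4
rank(y): 9->5, 4->3, 2->2, 13->6, 5->4, 14->7, 1->1
Step 2: d_i = R_x(i) - R_y(i); compute d_i^2.
  (6-5)^2=1, (3-3)^2=0, (2-2)^2=0, (1-6)^2=25, (5-4)^2=1, (7-7)^2=0, (4-1)^2=9
sum(d^2) = 36.
Step 3: rho = 1 - 6*36 / (7*(7^2 - 1)) = 1 - 216/336 = 0.357143.
Step 4: Under H0, t = rho * sqrt((n-2)/(1-rho^2)) = 0.8550 ~ t(5).
Step 5: Two-sided p-value from the t-distribution with 5 df = 0.431611.
Step 6: alpha = 0.05. fail to reject H0.

rho = 0.3571, p = 0.431611, fail to reject H0 at alpha = 0.05.


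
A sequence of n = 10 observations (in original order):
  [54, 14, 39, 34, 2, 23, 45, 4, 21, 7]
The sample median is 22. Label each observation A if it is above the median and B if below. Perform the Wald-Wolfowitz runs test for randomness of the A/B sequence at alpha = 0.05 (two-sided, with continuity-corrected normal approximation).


Step 1: Compute median = 22; label A = above, B = below.
Labels in order: ABAABAABBB  (n_A = 5, n_B = 5)
Step 2: Count runs R = 6.
Step 3: Under H0 (random ordering), E[R] = 2*n_A*n_B/(n_A+n_B) + 1 = 2*5*5/10 + 1 = 6.0000.
        Var[R] = 2*n_A*n_B*(2*n_A*n_B - n_A - n_B) / ((n_A+n_B)^2 * (n_A+n_B-1)) = 2000/900 = 2.2222.
        SD[R] = 1.4907.
Step 4: R = E[R], so z = 0 with no continuity correction.
Step 5: Two-sided p-value via normal approximation = 2*(1 - Phi(|z|)) = 1.000000.
Step 6: alpha = 0.05. fail to reject H0.

R = 6, z = 0.0000, p = 1.000000, fail to reject H0.


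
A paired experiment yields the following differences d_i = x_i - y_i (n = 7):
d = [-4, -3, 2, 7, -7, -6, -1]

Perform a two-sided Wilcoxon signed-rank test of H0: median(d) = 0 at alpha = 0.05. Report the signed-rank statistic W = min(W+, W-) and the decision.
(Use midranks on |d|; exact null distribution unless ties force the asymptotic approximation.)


Step 1: Drop any zero differences (none here) and take |d_i|.
|d| = [4, 3, 2, 7, 7, 6, 1]
Step 2: Midrank |d_i| (ties get averaged ranks).
ranks: |4|->4, |3|->3, |2|->2, |7|->6.5, |7|->6.5, |6|->5, |1|->1
Step 3: Attach original signs; sum ranks with positive sign and with negative sign.
W+ = 2 + 6.5 = 8.5
W- = 4 + 3 + 6.5 + 5 + 1 = 19.5
(Check: W+ + W- = 28 should equal n(n+1)/2 = 28.)
Step 4: Test statistic W = min(W+, W-) = 8.5.
Step 5: Ties in |d|, so use the tie-corrected normal approximation.
        E[W] = n(n+1)/4 = 7*8/4 = 14.
        Tie groups: |d|=7 (t=2); sum(t^3 - t) = 6.
        Var[W] = n(n+1)(2n+1)/24 - sum(t^3-t)/48 = 840/24 - 6/48 = 34.875.
        z = (W - E[W]) / sqrt(Var[W]) = (8.5 - 14) / 5.9055 = -0.9313.
        Two-sided p = 2*Phi(z) = 0.351681.
Step 6: alpha = 0.05. fail to reject H0.

W+ = 8.5, W- = 19.5, W = min = 8.5, p = 0.351681, fail to reject H0.


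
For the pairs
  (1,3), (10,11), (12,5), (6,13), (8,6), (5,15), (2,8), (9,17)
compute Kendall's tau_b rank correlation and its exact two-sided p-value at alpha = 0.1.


Step 1: Enumerate the 28 unordered pairs (i,j) with i<j and classify each by sign(x_j-x_i) * sign(y_j-y_i).
  (1,2):dx=+9,dy=+8->C; (1,3):dx=+11,dy=+2->C; (1,4):dx=+5,dy=+10->C; (1,5):dx=+7,dy=+3->C
  (1,6):dx=+4,dy=+12->C; (1,7):dx=+1,dy=+5->C; (1,8):dx=+8,dy=+14->C; (2,3):dx=+2,dy=-6->D
  (2,4):dx=-4,dy=+2->D; (2,5):dx=-2,dy=-5->C; (2,6):dx=-5,dy=+4->D; (2,7):dx=-8,dy=-3->C
  (2,8):dx=-1,dy=+6->D; (3,4):dx=-6,dy=+8->D; (3,5):dx=-4,dy=+1->D; (3,6):dx=-7,dy=+10->D
  (3,7):dx=-10,dy=+3->D; (3,8):dx=-3,dy=+12->D; (4,5):dx=+2,dy=-7->D; (4,6):dx=-1,dy=+2->D
  (4,7):dx=-4,dy=-5->C; (4,8):dx=+3,dy=+4->C; (5,6):dx=-3,dy=+9->D; (5,7):dx=-6,dy=+2->D
  (5,8):dx=+1,dy=+11->C; (6,7):dx=-3,dy=-7->C; (6,8):dx=+4,dy=+2->C; (7,8):dx=+7,dy=+9->C
Step 2: C = 15, D = 13, total pairs = 28.
Step 3: tau = (C - D)/(n(n-1)/2) = (15 - 13)/28 = 0.071429.
Step 4: Exact two-sided p-value (enumerate n! = 40320 permutations of y under H0): p = 0.904861.
Step 5: alpha = 0.1. fail to reject H0.

tau_b = 0.0714 (C=15, D=13), p = 0.904861, fail to reject H0.


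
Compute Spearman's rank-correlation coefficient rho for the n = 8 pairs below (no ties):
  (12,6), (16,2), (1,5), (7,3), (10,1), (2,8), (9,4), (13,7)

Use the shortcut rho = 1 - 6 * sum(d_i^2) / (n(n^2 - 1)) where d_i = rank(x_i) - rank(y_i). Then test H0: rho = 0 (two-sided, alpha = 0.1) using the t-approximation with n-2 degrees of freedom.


Step 1: Rank x and y separately (midranks; no ties here).
rank(x): 12->6, 16->8, 1->1, 7->3, 10->5, 2->2, 9->4, 13->7
rank(y): 6->6, 2->2, 5->5, 3->3, 1->1, 8->8, 4->4, 7->7
Step 2: d_i = R_x(i) - R_y(i); compute d_i^2.
  (6-6)^2=0, (8-2)^2=36, (1-5)^2=16, (3-3)^2=0, (5-1)^2=16, (2-8)^2=36, (4-4)^2=0, (7-7)^2=0
sum(d^2) = 104.
Step 3: rho = 1 - 6*104 / (8*(8^2 - 1)) = 1 - 624/504 = -0.238095.
Step 4: Under H0, t = rho * sqrt((n-2)/(1-rho^2)) = -0.6005 ~ t(6).
Step 5: Two-sided p-value from the t-distribution with 6 df = 0.570156.
Step 6: alpha = 0.1. fail to reject H0.

rho = -0.2381, p = 0.570156, fail to reject H0 at alpha = 0.1.


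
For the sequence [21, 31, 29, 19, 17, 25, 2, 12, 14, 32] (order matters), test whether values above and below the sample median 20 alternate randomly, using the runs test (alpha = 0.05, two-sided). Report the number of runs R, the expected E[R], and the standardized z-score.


Step 1: Compute median = 20; label A = above, B = below.
Labels in order: AAABBABBBA  (n_A = 5, n_B = 5)
Step 2: Count runs R = 5.
Step 3: Under H0 (random ordering), E[R] = 2*n_A*n_B/(n_A+n_B) + 1 = 2*5*5/10 + 1 = 6.0000.
        Var[R] = 2*n_A*n_B*(2*n_A*n_B - n_A - n_B) / ((n_A+n_B)^2 * (n_A+n_B-1)) = 2000/900 = 2.2222.
        SD[R] = 1.4907.
Step 4: Continuity-corrected z = (R + 0.5 - E[R]) / SD[R] = (5 + 0.5 - 6.0000) / 1.4907 = -0.3354.
Step 5: Two-sided p-value via normal approximation = 2*(1 - Phi(|z|)) = 0.737316.
Step 6: alpha = 0.05. fail to reject H0.

R = 5, z = -0.3354, p = 0.737316, fail to reject H0.


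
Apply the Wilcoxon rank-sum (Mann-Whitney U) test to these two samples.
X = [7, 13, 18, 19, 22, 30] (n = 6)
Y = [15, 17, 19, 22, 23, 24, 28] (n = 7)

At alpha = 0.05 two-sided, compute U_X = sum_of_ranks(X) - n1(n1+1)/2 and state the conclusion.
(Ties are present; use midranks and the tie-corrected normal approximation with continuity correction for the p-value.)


Step 1: Combine and sort all 13 observations; assign midranks.
sorted (value, group): (7,X), (13,X), (15,Y), (17,Y), (18,X), (19,X), (19,Y), (22,X), (22,Y), (23,Y), (24,Y), (28,Y), (30,X)
ranks: 7->1, 13->2, 15->3, 17->4, 18->5, 19->6.5, 19->6.5, 22->8.5, 22->8.5, 23->10, 24->11, 28->12, 30->13
Step 2: Rank sum for X: R1 = 1 + 2 + 5 + 6.5 + 8.5 + 13 = 36.
Step 3: U_X = R1 - n1(n1+1)/2 = 36 - 6*7/2 = 36 - 21 = 15.
       U_Y = n1*n2 - U_X = 42 - 15 = 27.
Step 4: Ties are present, so use the tie-corrected normal approximation (with continuity correction) for the p-value.
Step 5: p-value = 0.430766; compare to alpha = 0.05. fail to reject H0.

U_X = 15, p = 0.430766, fail to reject H0 at alpha = 0.05.


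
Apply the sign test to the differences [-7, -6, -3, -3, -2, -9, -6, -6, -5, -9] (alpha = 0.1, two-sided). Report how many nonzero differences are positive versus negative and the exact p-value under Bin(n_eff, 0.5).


Step 1: Discard zero differences. Original n = 10; n_eff = number of nonzero differences = 10.
Nonzero differences (with sign): -7, -6, -3, -3, -2, -9, -6, -6, -5, -9
Step 2: Count signs: positive = 0, negative = 10.
Step 3: Under H0: P(positive) = 0.5, so the number of positives S ~ Bin(10, 0.5).
Step 4: Two-sided exact p-value = sum of Bin(10,0.5) probabilities at or below the observed probability = 0.001953.
Step 5: alpha = 0.1. reject H0.

n_eff = 10, pos = 0, neg = 10, p = 0.001953, reject H0.


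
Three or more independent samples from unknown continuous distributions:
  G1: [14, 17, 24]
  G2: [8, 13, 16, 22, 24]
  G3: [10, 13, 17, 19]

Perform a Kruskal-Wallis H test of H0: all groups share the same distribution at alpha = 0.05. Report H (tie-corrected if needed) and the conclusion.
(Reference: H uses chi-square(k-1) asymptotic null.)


Step 1: Combine all N = 12 observations and assign midranks.
sorted (value, group, rank): (8,G2,1), (10,G3,2), (13,G2,3.5), (13,G3,3.5), (14,G1,5), (16,G2,6), (17,G1,7.5), (17,G3,7.5), (19,G3,9), (22,G2,10), (24,G1,11.5), (24,G2,11.5)
Step 2: Sum ranks within each group.
R_1 = 24 (n_1 = 3)
R_2 = 32 (n_2 = 5)
R_3 = 22 (n_3 = 4)
Step 3: H = 12/(N(N+1)) * sum(R_i^2/n_i) - 3(N+1)
     = 12/(12*13) * (24^2/3 + 32^2/5 + 22^2/4) - 3*13
     = 0.076923 * 517.8 - 39
     = 0.830769.
Step 4: Ties present; correction factor C = 1 - 18/(12^3 - 12) = 0.989510. Corrected H = 0.830769 / 0.989510 = 0.839576.
Step 5: Under H0, H ~ chi^2(2); p-value = 0.657186.
Step 6: alpha = 0.05. fail to reject H0.

H = 0.8396, df = 2, p = 0.657186, fail to reject H0.


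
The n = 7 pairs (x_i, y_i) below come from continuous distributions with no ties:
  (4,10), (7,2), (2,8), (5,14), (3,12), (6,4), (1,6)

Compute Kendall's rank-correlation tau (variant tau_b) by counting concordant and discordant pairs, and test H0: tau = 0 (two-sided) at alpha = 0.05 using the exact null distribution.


Step 1: Enumerate the 21 unordered pairs (i,j) with i<j and classify each by sign(x_j-x_i) * sign(y_j-y_i).
  (1,2):dx=+3,dy=-8->D; (1,3):dx=-2,dy=-2->C; (1,4):dx=+1,dy=+4->C; (1,5):dx=-1,dy=+2->D
  (1,6):dx=+2,dy=-6->D; (1,7):dx=-3,dy=-4->C; (2,3):dx=-5,dy=+6->D; (2,4):dx=-2,dy=+12->D
  (2,5):dx=-4,dy=+10->D; (2,6):dx=-1,dy=+2->D; (2,7):dx=-6,dy=+4->D; (3,4):dx=+3,dy=+6->C
  (3,5):dx=+1,dy=+4->C; (3,6):dx=+4,dy=-4->D; (3,7):dx=-1,dy=-2->C; (4,5):dx=-2,dy=-2->C
  (4,6):dx=+1,dy=-10->D; (4,7):dx=-4,dy=-8->C; (5,6):dx=+3,dy=-8->D; (5,7):dx=-2,dy=-6->C
  (6,7):dx=-5,dy=+2->D
Step 2: C = 9, D = 12, total pairs = 21.
Step 3: tau = (C - D)/(n(n-1)/2) = (9 - 12)/21 = -0.142857.
Step 4: Exact two-sided p-value (enumerate n! = 5040 permutations of y under H0): p = 0.772619.
Step 5: alpha = 0.05. fail to reject H0.

tau_b = -0.1429 (C=9, D=12), p = 0.772619, fail to reject H0.


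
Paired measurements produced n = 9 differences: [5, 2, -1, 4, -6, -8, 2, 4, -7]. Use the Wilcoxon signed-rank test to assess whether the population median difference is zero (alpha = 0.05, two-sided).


Step 1: Drop any zero differences (none here) and take |d_i|.
|d| = [5, 2, 1, 4, 6, 8, 2, 4, 7]
Step 2: Midrank |d_i| (ties get averaged ranks).
ranks: |5|->6, |2|->2.5, |1|->1, |4|->4.5, |6|->7, |8|->9, |2|->2.5, |4|->4.5, |7|->8
Step 3: Attach original signs; sum ranks with positive sign and with negative sign.
W+ = 6 + 2.5 + 4.5 + 2.5 + 4.5 = 20
W- = 1 + 7 + 9 + 8 = 25
(Check: W+ + W- = 45 should equal n(n+1)/2 = 45.)
Step 4: Test statistic W = min(W+, W-) = 20.
Step 5: Ties in |d|, so use the tie-corrected normal approximation.
        E[W] = n(n+1)/4 = 9*10/4 = 22.5.
        Tie groups: |d|=2 (t=2), |d|=4 (t=2); sum(t^3 - t) = 12.
        Var[W] = n(n+1)(2n+1)/24 - sum(t^3-t)/48 = 1710/24 - 12/48 = 71.
        z = (W - E[W]) / sqrt(Var[W]) = (20 - 22.5) / 8.4261 = -0.2967.
        Two-sided p = 2*Phi(z) = 0.766699.
Step 6: alpha = 0.05. fail to reject H0.

W+ = 20, W- = 25, W = min = 20, p = 0.766699, fail to reject H0.
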